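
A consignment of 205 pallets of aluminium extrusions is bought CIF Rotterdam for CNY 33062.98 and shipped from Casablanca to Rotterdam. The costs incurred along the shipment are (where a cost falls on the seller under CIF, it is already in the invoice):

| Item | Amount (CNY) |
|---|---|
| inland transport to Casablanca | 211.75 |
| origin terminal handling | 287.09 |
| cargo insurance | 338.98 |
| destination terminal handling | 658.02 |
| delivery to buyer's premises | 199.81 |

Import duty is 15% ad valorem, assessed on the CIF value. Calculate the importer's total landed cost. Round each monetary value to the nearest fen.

Total landed cost: CNY 38880.26

CIF: the seller pays costs through ocean freight and marine insurance to the destination port.
Already in the invoice (seller's account under CIF): inland to port, origin terminal, insurance — exclude.
The CIF price already equals the CIF value: 33062.98
Import duty = 33062.98 × 15% = 4959.45
Buyer bears: destination terminal 658.02 + delivery 199.81 + duty 4959.45 = 5817.28
Landed cost = invoice 33062.98 + 5817.28 = 38880.26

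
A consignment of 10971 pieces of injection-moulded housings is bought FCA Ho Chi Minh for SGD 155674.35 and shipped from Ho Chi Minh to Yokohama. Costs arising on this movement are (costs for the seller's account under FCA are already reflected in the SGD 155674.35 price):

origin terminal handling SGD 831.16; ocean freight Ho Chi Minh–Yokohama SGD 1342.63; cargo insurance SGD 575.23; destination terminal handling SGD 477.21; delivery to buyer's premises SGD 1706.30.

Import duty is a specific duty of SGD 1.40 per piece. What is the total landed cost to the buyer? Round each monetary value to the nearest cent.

FCA: the seller delivers export-cleared goods to the carrier; the buyer bears costs from that point.
CIF value = FCA price + origin terminal + freight + insurance = 155674.35 + 831.16 + 1342.63 + 575.23 = 158423.37
Import duty = 10971 × 1.40 = 15359.40
Buyer bears: origin terminal 831.16 + freight 1342.63 + insurance 575.23 + destination terminal 477.21 + delivery 1706.30 + duty 15359.40 = 20291.93
Landed cost = invoice 155674.35 + 20291.93 = 175966.28

Total landed cost: SGD 175966.28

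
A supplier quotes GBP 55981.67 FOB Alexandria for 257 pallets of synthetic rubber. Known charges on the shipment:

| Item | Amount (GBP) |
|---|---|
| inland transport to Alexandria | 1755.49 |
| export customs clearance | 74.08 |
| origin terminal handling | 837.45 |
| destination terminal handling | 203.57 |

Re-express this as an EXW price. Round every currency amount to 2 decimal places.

Not relevant to the conversion: destination terminal — on the buyer under both terms; not part of either seller's price.
From FOB to EXW, the seller no longer bears: inland to port, export clearance, origin terminal.
EXW price = 55981.67 − 1755.49 − 74.08 − 837.45 = 53314.65

EXW price: GBP 53314.65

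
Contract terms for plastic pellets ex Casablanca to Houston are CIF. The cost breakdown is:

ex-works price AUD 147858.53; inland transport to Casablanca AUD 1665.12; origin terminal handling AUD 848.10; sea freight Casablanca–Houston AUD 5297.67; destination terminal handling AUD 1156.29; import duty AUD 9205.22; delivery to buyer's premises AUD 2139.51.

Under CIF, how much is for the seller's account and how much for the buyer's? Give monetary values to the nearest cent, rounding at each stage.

Seller: AUD 155669.42; buyer: AUD 12501.02

CIF: the seller pays costs through ocean freight and marine insurance to the destination port.
Seller's account: goods 147858.53 + inland to port 1665.12 + origin terminal 848.10 + freight 5297.67 = 155669.42
Buyer's account: destination terminal 1156.29 + duty 9205.22 + delivery 2139.51 = 12501.02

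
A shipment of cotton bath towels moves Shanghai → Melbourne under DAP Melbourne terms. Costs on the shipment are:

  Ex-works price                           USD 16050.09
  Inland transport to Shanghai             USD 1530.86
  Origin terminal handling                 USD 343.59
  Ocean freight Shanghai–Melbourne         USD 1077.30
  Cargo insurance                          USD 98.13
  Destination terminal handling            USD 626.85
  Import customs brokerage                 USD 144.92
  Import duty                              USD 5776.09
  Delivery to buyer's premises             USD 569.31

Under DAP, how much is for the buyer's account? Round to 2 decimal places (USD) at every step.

DAP: the seller bears all costs to the named destination except import duty and clearance.
Seller's account: goods 16050.09 + inland to port 1530.86 + origin terminal 343.59 + freight 1077.30 + insurance 98.13 + destination terminal 626.85 + delivery 569.31 = 20296.13
Buyer's account: brokerage 144.92 + duty 5776.09 = 5921.01

Buyer's account: USD 5921.01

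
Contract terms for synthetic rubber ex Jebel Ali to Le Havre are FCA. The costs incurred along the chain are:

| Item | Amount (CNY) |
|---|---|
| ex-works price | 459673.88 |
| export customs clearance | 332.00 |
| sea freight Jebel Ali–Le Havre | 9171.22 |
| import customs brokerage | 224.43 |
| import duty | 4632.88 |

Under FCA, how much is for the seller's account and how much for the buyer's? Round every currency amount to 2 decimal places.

FCA: the seller delivers export-cleared goods to the carrier; the buyer bears costs from that point.
Seller's account: goods 459673.88 + export clearance 332.00 = 460005.88
Buyer's account: freight 9171.22 + brokerage 224.43 + duty 4632.88 = 14028.53

Seller: CNY 460005.88; buyer: CNY 14028.53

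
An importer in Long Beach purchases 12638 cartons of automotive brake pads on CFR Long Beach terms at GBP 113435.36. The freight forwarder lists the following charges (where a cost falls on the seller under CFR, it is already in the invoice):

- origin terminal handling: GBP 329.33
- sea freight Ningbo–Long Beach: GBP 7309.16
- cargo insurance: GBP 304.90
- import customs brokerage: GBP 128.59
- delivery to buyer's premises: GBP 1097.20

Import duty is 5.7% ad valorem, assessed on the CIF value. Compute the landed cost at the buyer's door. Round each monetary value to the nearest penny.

CFR: the seller pays costs through ocean freight to the destination port, but not insurance.
Already in the invoice (seller's account under CFR): origin terminal, freight — exclude.
CIF value = CFR price + insurance = 113435.36 + 304.90 = 113740.26
Import duty = 113740.26 × 5.7% = 6483.19
Buyer bears: insurance 304.90 + brokerage 128.59 + delivery 1097.20 + duty 6483.19 = 8013.88
Landed cost = invoice 113435.36 + 8013.88 = 121449.24

Total landed cost: GBP 121449.24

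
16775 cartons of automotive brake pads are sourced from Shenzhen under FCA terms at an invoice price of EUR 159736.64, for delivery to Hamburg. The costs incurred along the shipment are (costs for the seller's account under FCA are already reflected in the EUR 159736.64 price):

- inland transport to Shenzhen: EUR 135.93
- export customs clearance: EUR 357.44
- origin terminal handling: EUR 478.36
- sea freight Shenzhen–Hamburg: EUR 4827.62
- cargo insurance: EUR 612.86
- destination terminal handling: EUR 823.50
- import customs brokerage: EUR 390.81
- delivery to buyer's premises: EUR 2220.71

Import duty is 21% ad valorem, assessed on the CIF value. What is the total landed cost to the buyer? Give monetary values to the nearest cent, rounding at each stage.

FCA: the seller delivers export-cleared goods to the carrier; the buyer bears costs from that point.
Already in the invoice (seller's account under FCA): inland to port, export clearance — exclude.
CIF value = FCA price + origin terminal + freight + insurance = 159736.64 + 478.36 + 4827.62 + 612.86 = 165655.48
Import duty = 165655.48 × 21% = 34787.65
Buyer bears: origin terminal 478.36 + freight 4827.62 + insurance 612.86 + destination terminal 823.50 + brokerage 390.81 + delivery 2220.71 + duty 34787.65 = 44141.51
Landed cost = invoice 159736.64 + 44141.51 = 203878.15

Total landed cost: EUR 203878.15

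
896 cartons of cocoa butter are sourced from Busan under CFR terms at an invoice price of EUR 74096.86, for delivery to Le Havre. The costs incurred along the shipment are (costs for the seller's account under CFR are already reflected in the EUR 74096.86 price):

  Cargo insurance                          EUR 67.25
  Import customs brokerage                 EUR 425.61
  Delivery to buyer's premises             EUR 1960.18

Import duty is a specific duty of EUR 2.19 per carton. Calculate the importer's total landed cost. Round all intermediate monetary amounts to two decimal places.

CFR: the seller pays costs through ocean freight to the destination port, but not insurance.
CIF value = CFR price + insurance = 74096.86 + 67.25 = 74164.11
Import duty = 896 × 2.19 = 1962.24
Buyer bears: insurance 67.25 + brokerage 425.61 + delivery 1960.18 + duty 1962.24 = 4415.28
Landed cost = invoice 74096.86 + 4415.28 = 78512.14

Total landed cost: EUR 78512.14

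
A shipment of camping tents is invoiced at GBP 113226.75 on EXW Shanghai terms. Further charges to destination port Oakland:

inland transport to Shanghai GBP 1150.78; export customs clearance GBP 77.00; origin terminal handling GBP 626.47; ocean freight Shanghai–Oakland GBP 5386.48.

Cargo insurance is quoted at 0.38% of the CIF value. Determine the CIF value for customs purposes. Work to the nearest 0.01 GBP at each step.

Let C be the CIF value. C = EXW price + pre-shipment costs + freight + 0.38% × C
C − 0.38% × C = 113226.75 + 1150.78 + 77.00 + 626.47 + 5386.48
0.9962 × C = 120467.48
C = 120467.48 / 0.9962 = 120927.00
Insurance premium = 0.38% × 120927.00 = 459.52

CIF value: GBP 120927.00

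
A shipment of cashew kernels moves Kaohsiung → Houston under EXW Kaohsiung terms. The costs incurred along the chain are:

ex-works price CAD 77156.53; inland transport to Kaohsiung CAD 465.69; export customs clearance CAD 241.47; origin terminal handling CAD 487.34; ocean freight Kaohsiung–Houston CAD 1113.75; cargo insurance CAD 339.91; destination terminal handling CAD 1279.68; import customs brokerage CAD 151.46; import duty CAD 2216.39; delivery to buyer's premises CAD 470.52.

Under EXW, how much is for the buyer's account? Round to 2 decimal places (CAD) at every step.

Buyer's account: CAD 6766.21

EXW: the seller makes goods available at their premises; the buyer bears all onward costs.
Seller's account: goods 77156.53 = 77156.53
Buyer's account: inland to port 465.69 + export clearance 241.47 + origin terminal 487.34 + freight 1113.75 + insurance 339.91 + destination terminal 1279.68 + brokerage 151.46 + duty 2216.39 + delivery 470.52 = 6766.21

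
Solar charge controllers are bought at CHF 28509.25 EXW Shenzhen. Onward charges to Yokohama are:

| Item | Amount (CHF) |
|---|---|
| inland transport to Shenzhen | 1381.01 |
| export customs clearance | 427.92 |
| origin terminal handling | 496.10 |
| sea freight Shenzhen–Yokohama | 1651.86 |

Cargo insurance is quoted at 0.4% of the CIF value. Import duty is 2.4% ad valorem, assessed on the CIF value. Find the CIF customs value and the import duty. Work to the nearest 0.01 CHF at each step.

CIF value: CHF 32596.53; import duty: CHF 782.32

Let C be the CIF value. C = EXW price + pre-shipment costs + freight + 0.4% × C
C − 0.4% × C = 28509.25 + 1381.01 + 427.92 + 496.10 + 1651.86
0.996 × C = 32466.14
C = 32466.14 / 0.996 = 32596.53
Insurance premium = 0.4% × 32596.53 = 130.39
Import duty = 32596.53 × 2.4% = 782.32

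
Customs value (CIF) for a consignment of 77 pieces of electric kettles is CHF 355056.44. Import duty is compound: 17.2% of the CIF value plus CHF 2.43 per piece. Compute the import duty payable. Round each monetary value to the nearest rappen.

Ad valorem component: 355056.44 × 17.2% = 61069.71
Specific component: 77 × 2.43 = 187.11
Import duty = 61069.71 + 187.11 = 61256.82

Import duty: CHF 61256.82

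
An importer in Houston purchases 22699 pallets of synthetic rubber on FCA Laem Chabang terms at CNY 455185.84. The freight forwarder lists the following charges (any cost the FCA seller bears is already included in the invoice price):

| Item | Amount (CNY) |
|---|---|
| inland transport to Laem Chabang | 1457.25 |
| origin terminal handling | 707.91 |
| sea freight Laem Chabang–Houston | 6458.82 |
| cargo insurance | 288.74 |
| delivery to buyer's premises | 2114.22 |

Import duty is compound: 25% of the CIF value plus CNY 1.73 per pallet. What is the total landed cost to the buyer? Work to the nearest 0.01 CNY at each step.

FCA: the seller delivers export-cleared goods to the carrier; the buyer bears costs from that point.
Already in the invoice (seller's account under FCA): inland to port — exclude.
CIF value = FCA price + origin terminal + freight + insurance = 455185.84 + 707.91 + 6458.82 + 288.74 = 462641.31
Ad valorem component: 462641.31 × 25% = 115660.33
Specific component: 22699 × 1.73 = 39269.27
Import duty = 115660.33 + 39269.27 = 154929.60
Buyer bears: origin terminal 707.91 + freight 6458.82 + insurance 288.74 + delivery 2114.22 + duty 154929.60 = 164499.29
Landed cost = invoice 455185.84 + 164499.29 = 619685.13

Total landed cost: CNY 619685.13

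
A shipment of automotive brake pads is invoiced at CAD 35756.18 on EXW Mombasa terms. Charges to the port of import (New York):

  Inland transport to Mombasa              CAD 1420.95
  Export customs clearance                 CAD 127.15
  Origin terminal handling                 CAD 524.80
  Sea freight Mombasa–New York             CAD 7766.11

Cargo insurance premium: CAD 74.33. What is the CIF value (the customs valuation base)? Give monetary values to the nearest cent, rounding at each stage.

CIF value: CAD 45669.52

CIF = EXW price + pre-shipment costs + freight + insurance
CIF = 35756.18 + 1420.95 + 127.15 + 524.80 + 7766.11 + 74.33 = 45669.52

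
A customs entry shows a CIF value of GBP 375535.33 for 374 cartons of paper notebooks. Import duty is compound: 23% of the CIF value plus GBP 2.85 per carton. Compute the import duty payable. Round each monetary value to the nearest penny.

Import duty: GBP 87439.03

Ad valorem component: 375535.33 × 23% = 86373.13
Specific component: 374 × 2.85 = 1065.90
Import duty = 86373.13 + 1065.90 = 87439.03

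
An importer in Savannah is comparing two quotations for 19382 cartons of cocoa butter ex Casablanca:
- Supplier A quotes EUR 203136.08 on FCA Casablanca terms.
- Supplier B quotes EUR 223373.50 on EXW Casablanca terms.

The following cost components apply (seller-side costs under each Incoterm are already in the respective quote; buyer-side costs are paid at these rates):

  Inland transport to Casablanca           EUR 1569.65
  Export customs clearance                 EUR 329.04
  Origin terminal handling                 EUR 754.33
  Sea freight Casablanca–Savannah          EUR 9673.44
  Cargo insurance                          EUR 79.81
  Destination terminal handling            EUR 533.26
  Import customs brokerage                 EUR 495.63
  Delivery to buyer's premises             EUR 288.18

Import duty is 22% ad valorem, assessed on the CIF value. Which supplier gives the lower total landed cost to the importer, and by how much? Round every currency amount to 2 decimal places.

Supplier A (FCA):
CIF value = FCA price + origin terminal + freight + insurance = 203136.08 + 754.33 + 9673.44 + 79.81 = 213643.66
Import duty = 213643.66 × 22% = 47001.61
Buyer bears (A): 754.33 + 9673.44 + 79.81 + 533.26 + 495.63 + 288.18 = 11824.65
Landed cost (A) = invoice 203136.08 + 11824.65 + duty 47001.61 = 261962.34
Supplier B (EXW):
CIF value = EXW price + inland to port + export clearance + origin terminal + freight + insurance = 223373.50 + 1569.65 + 329.04 + 754.33 + 9673.44 + 79.81 = 235779.77
Import duty = 235779.77 × 22% = 51871.55
Buyer bears (B): 1569.65 + 329.04 + 754.33 + 9673.44 + 79.81 + 533.26 + 495.63 + 288.18 = 13723.34
Landed cost (B) = invoice 223373.50 + 13723.34 + duty 51871.55 = 288968.39
Difference = |261962.34 − 288968.39| = 27006.05

Supplier A is cheaper by EUR 27006.05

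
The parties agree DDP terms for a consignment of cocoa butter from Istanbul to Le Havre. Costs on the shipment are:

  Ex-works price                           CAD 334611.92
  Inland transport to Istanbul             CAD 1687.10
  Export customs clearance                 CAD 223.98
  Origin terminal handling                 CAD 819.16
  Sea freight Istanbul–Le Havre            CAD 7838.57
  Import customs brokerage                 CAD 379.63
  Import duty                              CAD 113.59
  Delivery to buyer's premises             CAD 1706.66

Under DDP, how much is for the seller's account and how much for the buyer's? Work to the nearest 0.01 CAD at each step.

Seller: CAD 347380.61; buyer: CAD 0.00

DDP: the seller bears all costs including import duty.
Seller's account: goods 334611.92 + inland to port 1687.10 + export clearance 223.98 + origin terminal 819.16 + freight 7838.57 + brokerage 379.63 + duty 113.59 + delivery 1706.66 = 347380.61
Buyer's account: 0.00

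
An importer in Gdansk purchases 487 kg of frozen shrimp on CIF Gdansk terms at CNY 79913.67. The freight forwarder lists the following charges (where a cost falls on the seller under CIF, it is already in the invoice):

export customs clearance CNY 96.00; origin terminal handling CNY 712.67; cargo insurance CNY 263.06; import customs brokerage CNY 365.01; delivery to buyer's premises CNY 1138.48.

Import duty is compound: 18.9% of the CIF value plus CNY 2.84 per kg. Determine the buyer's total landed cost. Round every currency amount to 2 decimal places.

CIF: the seller pays costs through ocean freight and marine insurance to the destination port.
Already in the invoice (seller's account under CIF): export clearance, origin terminal, insurance — exclude.
The CIF price already equals the CIF value: 79913.67
Ad valorem component: 79913.67 × 18.9% = 15103.68
Specific component: 487 × 2.84 = 1383.08
Import duty = 15103.68 + 1383.08 = 16486.76
Buyer bears: brokerage 365.01 + delivery 1138.48 + duty 16486.76 = 17990.25
Landed cost = invoice 79913.67 + 17990.25 = 97903.92

Total landed cost: CNY 97903.92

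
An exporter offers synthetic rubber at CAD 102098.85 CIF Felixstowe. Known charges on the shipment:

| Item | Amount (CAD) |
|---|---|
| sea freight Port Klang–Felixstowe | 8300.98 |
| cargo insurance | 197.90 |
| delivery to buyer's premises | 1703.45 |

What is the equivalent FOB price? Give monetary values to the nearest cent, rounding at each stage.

Not relevant to the conversion: delivery — on the buyer under both terms; not part of either seller's price.
From CIF to FOB, the seller no longer bears: freight, insurance.
FOB price = 102098.85 − 8300.98 − 197.90 = 93599.97

FOB price: CAD 93599.97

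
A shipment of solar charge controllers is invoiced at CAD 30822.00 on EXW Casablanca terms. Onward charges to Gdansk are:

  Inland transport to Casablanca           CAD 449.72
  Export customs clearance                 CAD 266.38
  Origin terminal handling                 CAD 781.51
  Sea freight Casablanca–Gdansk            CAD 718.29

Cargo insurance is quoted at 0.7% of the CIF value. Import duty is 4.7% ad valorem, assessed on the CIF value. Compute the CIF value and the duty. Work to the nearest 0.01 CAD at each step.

Let C be the CIF value. C = EXW price + pre-shipment costs + freight + 0.7% × C
C − 0.7% × C = 30822.00 + 449.72 + 266.38 + 781.51 + 718.29
0.993 × C = 33037.90
C = 33037.90 / 0.993 = 33270.80
Insurance premium = 0.7% × 33270.80 = 232.90
Import duty = 33270.80 × 4.7% = 1563.73

CIF value: CAD 33270.80; import duty: CAD 1563.73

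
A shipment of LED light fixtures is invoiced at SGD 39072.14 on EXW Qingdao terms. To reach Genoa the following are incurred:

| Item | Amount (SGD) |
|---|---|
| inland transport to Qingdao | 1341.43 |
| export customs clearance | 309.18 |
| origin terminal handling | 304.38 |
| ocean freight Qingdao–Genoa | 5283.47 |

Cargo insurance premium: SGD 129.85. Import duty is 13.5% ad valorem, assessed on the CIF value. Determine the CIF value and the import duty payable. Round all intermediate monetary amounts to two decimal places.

CIF = EXW price + pre-shipment costs + freight + insurance
CIF = 39072.14 + 1341.43 + 309.18 + 304.38 + 5283.47 + 129.85 = 46440.45
Import duty = 46440.45 × 13.5% = 6269.46

CIF value: SGD 46440.45; import duty: SGD 6269.46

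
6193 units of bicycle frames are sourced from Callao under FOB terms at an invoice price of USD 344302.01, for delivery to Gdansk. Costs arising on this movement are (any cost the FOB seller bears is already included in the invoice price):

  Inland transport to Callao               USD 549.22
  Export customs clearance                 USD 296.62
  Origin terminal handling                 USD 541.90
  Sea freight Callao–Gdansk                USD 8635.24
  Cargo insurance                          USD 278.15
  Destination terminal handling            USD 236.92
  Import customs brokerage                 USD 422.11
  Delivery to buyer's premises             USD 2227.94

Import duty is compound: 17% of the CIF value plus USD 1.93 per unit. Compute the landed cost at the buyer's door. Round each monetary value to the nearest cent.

FOB: the seller bears costs until goods are on board at the origin port; the buyer bears freight, insurance and all costs thereafter.
Already in the invoice (seller's account under FOB): inland to port, export clearance, origin terminal — exclude.
CIF value = FOB price + freight + insurance = 344302.01 + 8635.24 + 278.15 = 353215.40
Ad valorem component: 353215.40 × 17% = 60046.62
Specific component: 6193 × 1.93 = 11952.49
Import duty = 60046.62 + 11952.49 = 71999.11
Buyer bears: freight 8635.24 + insurance 278.15 + destination terminal 236.92 + brokerage 422.11 + delivery 2227.94 + duty 71999.11 = 83799.47
Landed cost = invoice 344302.01 + 83799.47 = 428101.48

Total landed cost: USD 428101.48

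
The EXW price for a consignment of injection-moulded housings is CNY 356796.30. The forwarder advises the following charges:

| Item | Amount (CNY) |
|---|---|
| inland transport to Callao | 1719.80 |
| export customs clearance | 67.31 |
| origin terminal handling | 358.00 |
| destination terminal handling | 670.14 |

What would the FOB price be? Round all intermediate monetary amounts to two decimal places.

FOB price: CNY 358941.41

Not relevant to the conversion: destination terminal — on the buyer under both terms; not part of either seller's price.
From EXW to FOB, the seller additionally bears: inland to port, export clearance, origin terminal.
FOB price = 356796.30 + 1719.80 + 67.31 + 358.00 = 358941.41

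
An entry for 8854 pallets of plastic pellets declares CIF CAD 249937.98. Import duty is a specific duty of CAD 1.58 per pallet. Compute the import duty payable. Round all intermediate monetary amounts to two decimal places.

Import duty = 8854 × 1.58 = 13989.32

Import duty: CAD 13989.32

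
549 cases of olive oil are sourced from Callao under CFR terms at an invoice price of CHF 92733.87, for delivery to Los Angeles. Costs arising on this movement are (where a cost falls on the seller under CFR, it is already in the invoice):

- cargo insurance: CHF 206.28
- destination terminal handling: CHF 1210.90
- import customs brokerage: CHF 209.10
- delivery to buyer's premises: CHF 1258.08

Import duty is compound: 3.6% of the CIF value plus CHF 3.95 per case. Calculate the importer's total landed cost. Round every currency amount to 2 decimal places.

CFR: the seller pays costs through ocean freight to the destination port, but not insurance.
CIF value = CFR price + insurance = 92733.87 + 206.28 = 92940.15
Ad valorem component: 92940.15 × 3.6% = 3345.85
Specific component: 549 × 3.95 = 2168.55
Import duty = 3345.85 + 2168.55 = 5514.40
Buyer bears: insurance 206.28 + destination terminal 1210.90 + brokerage 209.10 + delivery 1258.08 + duty 5514.40 = 8398.76
Landed cost = invoice 92733.87 + 8398.76 = 101132.63

Total landed cost: CHF 101132.63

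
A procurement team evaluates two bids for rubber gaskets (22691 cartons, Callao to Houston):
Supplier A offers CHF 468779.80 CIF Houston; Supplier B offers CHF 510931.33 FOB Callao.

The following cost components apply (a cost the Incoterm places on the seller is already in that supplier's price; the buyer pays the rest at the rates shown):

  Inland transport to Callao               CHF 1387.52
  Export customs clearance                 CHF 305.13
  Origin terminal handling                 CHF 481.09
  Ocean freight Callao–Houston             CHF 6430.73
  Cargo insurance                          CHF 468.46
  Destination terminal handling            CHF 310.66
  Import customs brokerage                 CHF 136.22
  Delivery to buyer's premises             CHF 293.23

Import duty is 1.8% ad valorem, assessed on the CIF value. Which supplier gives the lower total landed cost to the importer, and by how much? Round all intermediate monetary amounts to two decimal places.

Supplier A (CIF):
The CIF price already equals the CIF value: 468779.80
Import duty = 468779.80 × 1.8% = 8438.04
Buyer bears (A): 310.66 + 136.22 + 293.23 = 740.11
Landed cost (A) = invoice 468779.80 + 740.11 + duty 8438.04 = 477957.95
Supplier B (FOB):
CIF value = FOB price + freight + insurance = 510931.33 + 6430.73 + 468.46 = 517830.52
Import duty = 517830.52 × 1.8% = 9320.95
Buyer bears (B): 6430.73 + 468.46 + 310.66 + 136.22 + 293.23 = 7639.30
Landed cost (B) = invoice 510931.33 + 7639.30 + duty 9320.95 = 527891.58
Difference = |477957.95 − 527891.58| = 49933.63

Supplier A is cheaper by CHF 49933.63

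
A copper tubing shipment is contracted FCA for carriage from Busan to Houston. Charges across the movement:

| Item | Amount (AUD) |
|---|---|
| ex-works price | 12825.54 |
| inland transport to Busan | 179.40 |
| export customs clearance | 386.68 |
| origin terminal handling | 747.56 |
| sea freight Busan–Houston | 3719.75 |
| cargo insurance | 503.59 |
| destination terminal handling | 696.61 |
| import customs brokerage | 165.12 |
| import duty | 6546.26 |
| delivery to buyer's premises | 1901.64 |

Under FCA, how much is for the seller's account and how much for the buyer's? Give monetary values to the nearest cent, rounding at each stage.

FCA: the seller delivers export-cleared goods to the carrier; the buyer bears costs from that point.
Seller's account: goods 12825.54 + inland to port 179.40 + export clearance 386.68 = 13391.62
Buyer's account: origin terminal 747.56 + freight 3719.75 + insurance 503.59 + destination terminal 696.61 + brokerage 165.12 + duty 6546.26 + delivery 1901.64 = 14280.53

Seller: AUD 13391.62; buyer: AUD 14280.53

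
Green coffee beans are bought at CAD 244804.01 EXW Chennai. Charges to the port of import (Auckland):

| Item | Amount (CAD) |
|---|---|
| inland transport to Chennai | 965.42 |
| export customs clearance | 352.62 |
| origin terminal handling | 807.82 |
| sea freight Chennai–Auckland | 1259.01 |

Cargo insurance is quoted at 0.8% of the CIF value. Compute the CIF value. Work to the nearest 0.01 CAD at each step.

Let C be the CIF value. C = EXW price + pre-shipment costs + freight + 0.8% × C
C − 0.8% × C = 244804.01 + 965.42 + 352.62 + 807.82 + 1259.01
0.992 × C = 248188.88
C = 248188.88 / 0.992 = 250190.40
Insurance premium = 0.8% × 250190.40 = 2001.52

CIF value: CAD 250190.40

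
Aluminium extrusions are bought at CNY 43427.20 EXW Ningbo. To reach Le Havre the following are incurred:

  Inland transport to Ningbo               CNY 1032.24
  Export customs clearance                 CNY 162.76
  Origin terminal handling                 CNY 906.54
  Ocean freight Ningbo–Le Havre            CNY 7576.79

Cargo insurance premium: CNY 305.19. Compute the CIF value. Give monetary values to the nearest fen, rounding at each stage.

CIF = EXW price + pre-shipment costs + freight + insurance
CIF = 43427.20 + 1032.24 + 162.76 + 906.54 + 7576.79 + 305.19 = 53410.72

CIF value: CNY 53410.72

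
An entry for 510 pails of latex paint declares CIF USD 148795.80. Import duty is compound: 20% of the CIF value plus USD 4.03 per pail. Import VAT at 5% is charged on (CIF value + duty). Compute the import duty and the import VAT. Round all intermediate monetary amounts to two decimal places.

Import duty: USD 31814.46; import VAT: USD 9030.51

Ad valorem component: 148795.80 × 20% = 29759.16
Specific component: 510 × 4.03 = 2055.30
Import duty = 29759.16 + 2055.30 = 31814.46
VAT base = CIF + duty = 148795.80 + 31814.46 = 180610.26
Import VAT = 180610.26 × 5% = 9030.51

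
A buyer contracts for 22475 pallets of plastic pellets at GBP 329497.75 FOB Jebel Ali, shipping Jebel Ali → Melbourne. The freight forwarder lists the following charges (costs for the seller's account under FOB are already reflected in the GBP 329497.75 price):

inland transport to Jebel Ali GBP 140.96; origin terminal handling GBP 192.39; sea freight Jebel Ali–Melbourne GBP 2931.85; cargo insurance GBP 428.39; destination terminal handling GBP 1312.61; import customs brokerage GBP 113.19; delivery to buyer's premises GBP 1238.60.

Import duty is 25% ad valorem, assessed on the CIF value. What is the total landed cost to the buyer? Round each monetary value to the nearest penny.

FOB: the seller bears costs until goods are on board at the origin port; the buyer bears freight, insurance and all costs thereafter.
Already in the invoice (seller's account under FOB): inland to port, origin terminal — exclude.
CIF value = FOB price + freight + insurance = 329497.75 + 2931.85 + 428.39 = 332857.99
Import duty = 332857.99 × 25% = 83214.50
Buyer bears: freight 2931.85 + insurance 428.39 + destination terminal 1312.61 + brokerage 113.19 + delivery 1238.60 + duty 83214.50 = 89239.14
Landed cost = invoice 329497.75 + 89239.14 = 418736.89

Total landed cost: GBP 418736.89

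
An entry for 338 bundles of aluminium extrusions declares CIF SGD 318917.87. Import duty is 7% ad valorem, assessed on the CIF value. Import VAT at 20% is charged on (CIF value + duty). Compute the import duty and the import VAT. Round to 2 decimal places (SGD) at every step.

Import duty: SGD 22324.25; import VAT: SGD 68248.42

Import duty = 318917.87 × 7% = 22324.25
VAT base = CIF + duty = 318917.87 + 22324.25 = 341242.12
Import VAT = 341242.12 × 20% = 68248.42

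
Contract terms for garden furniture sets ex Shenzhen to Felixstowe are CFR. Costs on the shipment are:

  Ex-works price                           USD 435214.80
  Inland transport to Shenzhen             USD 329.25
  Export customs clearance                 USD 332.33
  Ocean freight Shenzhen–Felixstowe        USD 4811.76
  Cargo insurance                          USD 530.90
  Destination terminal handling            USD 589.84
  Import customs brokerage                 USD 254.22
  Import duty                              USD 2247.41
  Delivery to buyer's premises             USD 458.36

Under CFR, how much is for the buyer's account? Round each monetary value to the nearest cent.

CFR: the seller pays costs through ocean freight to the destination port, but not insurance.
Seller's account: goods 435214.80 + inland to port 329.25 + export clearance 332.33 + freight 4811.76 = 440688.14
Buyer's account: insurance 530.90 + destination terminal 589.84 + brokerage 254.22 + duty 2247.41 + delivery 458.36 = 4080.73

Buyer's account: USD 4080.73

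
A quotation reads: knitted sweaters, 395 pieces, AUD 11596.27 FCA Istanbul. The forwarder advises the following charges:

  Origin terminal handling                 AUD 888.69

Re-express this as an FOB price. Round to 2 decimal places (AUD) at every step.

FOB price: AUD 12484.96

From FCA to FOB, the seller additionally bears: origin terminal.
FOB price = 11596.27 + 888.69 = 12484.96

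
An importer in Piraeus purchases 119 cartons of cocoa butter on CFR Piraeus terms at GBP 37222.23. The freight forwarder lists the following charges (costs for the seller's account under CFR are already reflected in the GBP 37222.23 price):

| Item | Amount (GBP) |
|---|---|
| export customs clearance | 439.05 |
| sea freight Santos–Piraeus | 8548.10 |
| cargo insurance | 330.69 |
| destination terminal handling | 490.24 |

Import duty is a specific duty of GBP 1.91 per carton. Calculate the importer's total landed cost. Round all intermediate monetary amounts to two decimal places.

Total landed cost: GBP 38270.45

CFR: the seller pays costs through ocean freight to the destination port, but not insurance.
Already in the invoice (seller's account under CFR): export clearance, freight — exclude.
CIF value = CFR price + insurance = 37222.23 + 330.69 = 37552.92
Import duty = 119 × 1.91 = 227.29
Buyer bears: insurance 330.69 + destination terminal 490.24 + duty 227.29 = 1048.22
Landed cost = invoice 37222.23 + 1048.22 = 38270.45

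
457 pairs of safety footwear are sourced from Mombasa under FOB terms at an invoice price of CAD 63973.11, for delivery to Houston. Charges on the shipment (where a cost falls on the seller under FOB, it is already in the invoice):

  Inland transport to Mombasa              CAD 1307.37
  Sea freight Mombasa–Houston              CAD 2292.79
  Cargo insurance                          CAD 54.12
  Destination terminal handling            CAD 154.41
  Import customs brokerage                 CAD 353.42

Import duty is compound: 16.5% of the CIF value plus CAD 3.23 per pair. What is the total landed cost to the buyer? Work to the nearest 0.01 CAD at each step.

Total landed cost: CAD 79246.76

FOB: the seller bears costs until goods are on board at the origin port; the buyer bears freight, insurance and all costs thereafter.
Already in the invoice (seller's account under FOB): inland to port — exclude.
CIF value = FOB price + freight + insurance = 63973.11 + 2292.79 + 54.12 = 66320.02
Ad valorem component: 66320.02 × 16.5% = 10942.80
Specific component: 457 × 3.23 = 1476.11
Import duty = 10942.80 + 1476.11 = 12418.91
Buyer bears: freight 2292.79 + insurance 54.12 + destination terminal 154.41 + brokerage 353.42 + duty 12418.91 = 15273.65
Landed cost = invoice 63973.11 + 15273.65 = 79246.76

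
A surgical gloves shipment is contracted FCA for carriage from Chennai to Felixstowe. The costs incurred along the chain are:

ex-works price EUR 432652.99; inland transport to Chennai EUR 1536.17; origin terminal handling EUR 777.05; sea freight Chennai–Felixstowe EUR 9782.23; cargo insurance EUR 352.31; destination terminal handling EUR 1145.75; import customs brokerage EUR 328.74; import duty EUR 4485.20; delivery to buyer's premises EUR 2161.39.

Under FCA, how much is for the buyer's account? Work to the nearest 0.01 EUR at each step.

Buyer's account: EUR 19032.67

FCA: the seller delivers export-cleared goods to the carrier; the buyer bears costs from that point.
Seller's account: goods 432652.99 + inland to port 1536.17 = 434189.16
Buyer's account: origin terminal 777.05 + freight 9782.23 + insurance 352.31 + destination terminal 1145.75 + brokerage 328.74 + duty 4485.20 + delivery 2161.39 = 19032.67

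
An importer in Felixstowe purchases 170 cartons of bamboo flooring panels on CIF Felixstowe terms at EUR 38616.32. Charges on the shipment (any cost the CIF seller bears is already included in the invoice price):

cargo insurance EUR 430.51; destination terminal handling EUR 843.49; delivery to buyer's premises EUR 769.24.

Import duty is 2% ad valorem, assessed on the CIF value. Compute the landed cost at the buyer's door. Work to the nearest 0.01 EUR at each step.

Total landed cost: EUR 41001.38

CIF: the seller pays costs through ocean freight and marine insurance to the destination port.
Already in the invoice (seller's account under CIF): insurance — exclude.
The CIF price already equals the CIF value: 38616.32
Import duty = 38616.32 × 2% = 772.33
Buyer bears: destination terminal 843.49 + delivery 769.24 + duty 772.33 = 2385.06
Landed cost = invoice 38616.32 + 2385.06 = 41001.38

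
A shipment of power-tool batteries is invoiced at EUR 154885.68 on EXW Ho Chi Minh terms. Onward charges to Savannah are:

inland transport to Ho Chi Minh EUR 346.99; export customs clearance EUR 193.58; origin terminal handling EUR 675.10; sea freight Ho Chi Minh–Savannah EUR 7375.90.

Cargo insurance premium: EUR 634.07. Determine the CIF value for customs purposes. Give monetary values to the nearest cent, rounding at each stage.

CIF = EXW price + pre-shipment costs + freight + insurance
CIF = 154885.68 + 346.99 + 193.58 + 675.10 + 7375.90 + 634.07 = 164111.32

CIF value: EUR 164111.32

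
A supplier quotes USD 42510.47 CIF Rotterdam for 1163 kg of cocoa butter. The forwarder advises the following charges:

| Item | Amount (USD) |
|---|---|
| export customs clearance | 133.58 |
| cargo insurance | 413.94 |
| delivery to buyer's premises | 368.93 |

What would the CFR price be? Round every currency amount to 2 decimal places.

CFR price: USD 42096.53

Not relevant to the conversion: export clearance — on the seller under both CIF and CFR; already in the CIF price and stays in the CFR price. delivery — on the buyer under both terms; not part of either seller's price.
From CIF to CFR, the seller no longer bears: insurance.
CFR price = 42510.47 − 413.94 = 42096.53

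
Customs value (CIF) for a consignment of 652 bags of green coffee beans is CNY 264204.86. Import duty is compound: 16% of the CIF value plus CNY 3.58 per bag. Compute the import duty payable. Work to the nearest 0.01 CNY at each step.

Ad valorem component: 264204.86 × 16% = 42272.78
Specific component: 652 × 3.58 = 2334.16
Import duty = 42272.78 + 2334.16 = 44606.94

Import duty: CNY 44606.94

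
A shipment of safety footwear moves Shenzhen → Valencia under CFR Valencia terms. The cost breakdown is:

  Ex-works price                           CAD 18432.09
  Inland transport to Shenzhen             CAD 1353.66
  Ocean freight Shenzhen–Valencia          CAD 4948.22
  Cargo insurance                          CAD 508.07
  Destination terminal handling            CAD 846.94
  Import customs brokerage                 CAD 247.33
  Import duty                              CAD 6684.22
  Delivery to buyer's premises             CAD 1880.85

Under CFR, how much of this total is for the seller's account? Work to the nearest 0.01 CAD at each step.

CFR: the seller pays costs through ocean freight to the destination port, but not insurance.
Seller's account: goods 18432.09 + inland to port 1353.66 + freight 4948.22 = 24733.97
Buyer's account: insurance 508.07 + destination terminal 846.94 + brokerage 247.33 + duty 6684.22 + delivery 1880.85 = 10167.41

Seller's account: CAD 24733.97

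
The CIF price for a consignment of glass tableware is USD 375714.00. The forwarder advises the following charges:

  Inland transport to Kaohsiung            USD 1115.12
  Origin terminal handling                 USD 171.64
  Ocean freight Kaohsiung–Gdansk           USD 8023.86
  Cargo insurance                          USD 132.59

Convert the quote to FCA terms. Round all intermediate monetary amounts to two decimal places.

Not relevant to the conversion: inland to port — on the seller under both CIF and FCA; already in the CIF price and stays in the FCA price.
From CIF to FCA, the seller no longer bears: origin terminal, freight, insurance.
FCA price = 375714.00 − 171.64 − 8023.86 − 132.59 = 367385.91

FCA price: USD 367385.91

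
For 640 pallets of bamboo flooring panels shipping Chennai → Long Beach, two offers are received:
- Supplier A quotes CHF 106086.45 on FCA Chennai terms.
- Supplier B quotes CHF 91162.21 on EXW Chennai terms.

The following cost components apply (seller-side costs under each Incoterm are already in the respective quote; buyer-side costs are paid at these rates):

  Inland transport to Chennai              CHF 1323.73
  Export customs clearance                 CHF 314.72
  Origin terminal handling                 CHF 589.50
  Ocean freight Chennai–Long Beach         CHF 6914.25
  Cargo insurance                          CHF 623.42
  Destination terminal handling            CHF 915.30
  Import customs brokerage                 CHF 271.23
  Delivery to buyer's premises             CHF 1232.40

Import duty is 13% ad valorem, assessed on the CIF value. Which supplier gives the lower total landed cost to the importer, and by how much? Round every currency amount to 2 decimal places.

Supplier A (FCA):
CIF value = FCA price + origin terminal + freight + insurance = 106086.45 + 589.50 + 6914.25 + 623.42 = 114213.62
Import duty = 114213.62 × 13% = 14847.77
Buyer bears (A): 589.50 + 6914.25 + 623.42 + 915.30 + 271.23 + 1232.40 = 10546.10
Landed cost (A) = invoice 106086.45 + 10546.10 + duty 14847.77 = 131480.32
Supplier B (EXW):
CIF value = EXW price + inland to port + export clearance + origin terminal + freight + insurance = 91162.21 + 1323.73 + 314.72 + 589.50 + 6914.25 + 623.42 = 100927.83
Import duty = 100927.83 × 13% = 13120.62
Buyer bears (B): 1323.73 + 314.72 + 589.50 + 6914.25 + 623.42 + 915.30 + 271.23 + 1232.40 = 12184.55
Landed cost (B) = invoice 91162.21 + 12184.55 + duty 13120.62 = 116467.38
Difference = |131480.32 − 116467.38| = 15012.94

Supplier B is cheaper by CHF 15012.94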